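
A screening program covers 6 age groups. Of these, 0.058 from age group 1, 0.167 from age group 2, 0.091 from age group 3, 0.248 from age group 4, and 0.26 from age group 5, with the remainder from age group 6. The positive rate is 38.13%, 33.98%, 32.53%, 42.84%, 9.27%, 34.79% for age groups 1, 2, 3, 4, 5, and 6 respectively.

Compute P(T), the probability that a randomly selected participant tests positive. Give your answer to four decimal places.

0.3000

P(6) = 1 − (0.058 + 0.167 + 0.091 + 0.248 + 0.26) = 0.176.
P(T) = P(T|1)·P(1) + P(T|2)·P(2) + P(T|3)·P(3) + P(T|4)·P(4) + P(T|5)·P(5) + P(T|6)·P(6)
      = 0.3813·0.058 + 0.3398·0.167 + 0.3253·0.091 + 0.4284·0.248 + 0.0927·0.26 + 0.3479·0.176
      = 0.0221154 + 0.0567466 + 0.0296023 + 0.1062432 + 0.024102 + 0.0612304 = 0.3000399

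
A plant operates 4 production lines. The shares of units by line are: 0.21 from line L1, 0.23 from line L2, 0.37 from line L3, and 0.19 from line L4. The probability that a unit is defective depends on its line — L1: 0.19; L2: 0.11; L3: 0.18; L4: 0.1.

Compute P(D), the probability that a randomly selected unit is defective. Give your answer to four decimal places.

P(D) ≈ 0.1508

By the law of total probability,
P(D) = P(D|L1)·P(L1) + P(D|L2)·P(L2) + P(D|L3)·P(L3) + P(D|L4)·P(L4)
      = 0.19·0.21 + 0.11·0.23 + 0.18·0.37 + 0.1·0.19
      = 0.0399 + 0.0253 + 0.0666 + 0.019 = 0.1508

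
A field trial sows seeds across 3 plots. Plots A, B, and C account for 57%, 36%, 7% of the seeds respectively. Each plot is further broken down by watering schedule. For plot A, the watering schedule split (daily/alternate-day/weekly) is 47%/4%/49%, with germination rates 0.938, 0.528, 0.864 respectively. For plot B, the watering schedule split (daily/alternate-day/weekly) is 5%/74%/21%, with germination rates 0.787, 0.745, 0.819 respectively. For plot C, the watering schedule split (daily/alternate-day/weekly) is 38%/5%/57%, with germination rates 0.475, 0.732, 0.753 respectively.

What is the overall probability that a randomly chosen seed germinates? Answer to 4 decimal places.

P(G) ≈ 0.8244

P(G|A) = 0.47·0.938 + 0.04·0.528 + 0.49·0.864 = 0.44086 + 0.02112 + 0.42336 = 0.88534
P(G|B) = 0.05·0.787 + 0.74·0.745 + 0.21·0.819 = 0.03935 + 0.5513 + 0.17199 = 0.76264
P(G|C) = 0.38·0.475 + 0.05·0.732 + 0.57·0.753 = 0.1805 + 0.0366 + 0.42921 = 0.64631
By total probability over the outer partition,
P(G) = 0.57·0.88534 + 0.36·0.76264 + 0.07·0.64631
      = 0.5046438 + 0.2745504 + 0.0452417 = 0.8244359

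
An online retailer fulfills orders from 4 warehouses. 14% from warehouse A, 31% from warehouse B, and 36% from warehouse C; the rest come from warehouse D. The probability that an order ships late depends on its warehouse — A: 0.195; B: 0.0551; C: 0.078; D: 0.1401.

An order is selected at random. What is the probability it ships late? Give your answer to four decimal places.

P(D) = 1 − (0.14 + 0.31 + 0.36) = 0.19.
P(L) = P(L|A)·P(A) + P(L|B)·P(B) + P(L|C)·P(C) + P(L|D)·P(D)
      = 0.195·0.14 + 0.0551·0.31 + 0.078·0.36 + 0.1401·0.19
      = 0.0273 + 0.017081 + 0.02808 + 0.026619 = 0.09908

P(L) ≈ 0.0991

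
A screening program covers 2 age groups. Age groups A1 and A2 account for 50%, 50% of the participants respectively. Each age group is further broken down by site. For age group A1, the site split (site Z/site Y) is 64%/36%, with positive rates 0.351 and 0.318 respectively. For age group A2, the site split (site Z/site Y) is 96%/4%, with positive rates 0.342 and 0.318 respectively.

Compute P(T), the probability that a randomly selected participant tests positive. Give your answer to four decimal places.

P(T) ≈ 0.3401

P(T|A1) = 0.64·0.351 + 0.36·0.318 = 0.22464 + 0.11448 = 0.33912
P(T|A2) = 0.96·0.342 + 0.04·0.318 = 0.32832 + 0.01272 = 0.34104
Then overall,
P(T) = 0.5·0.33912 + 0.5·0.34104
      = 0.16956 + 0.17052 = 0.34008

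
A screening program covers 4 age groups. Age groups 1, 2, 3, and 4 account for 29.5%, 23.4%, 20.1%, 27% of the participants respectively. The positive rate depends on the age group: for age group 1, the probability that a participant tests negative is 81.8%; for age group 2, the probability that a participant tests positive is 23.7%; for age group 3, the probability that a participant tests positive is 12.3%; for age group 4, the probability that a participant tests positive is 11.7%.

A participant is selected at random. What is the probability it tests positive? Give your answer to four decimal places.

P(T|1) = 1 − 0.818 = 0.182.
By the law of total probability,
P(T) = P(T|1)·P(1) + P(T|2)·P(2) + P(T|3)·P(3) + P(T|4)·P(4)
      = 0.182·0.295 + 0.237·0.234 + 0.123·0.201 + 0.117·0.27
      = 0.05369 + 0.055458 + 0.024723 + 0.03159 = 0.165461

0.1655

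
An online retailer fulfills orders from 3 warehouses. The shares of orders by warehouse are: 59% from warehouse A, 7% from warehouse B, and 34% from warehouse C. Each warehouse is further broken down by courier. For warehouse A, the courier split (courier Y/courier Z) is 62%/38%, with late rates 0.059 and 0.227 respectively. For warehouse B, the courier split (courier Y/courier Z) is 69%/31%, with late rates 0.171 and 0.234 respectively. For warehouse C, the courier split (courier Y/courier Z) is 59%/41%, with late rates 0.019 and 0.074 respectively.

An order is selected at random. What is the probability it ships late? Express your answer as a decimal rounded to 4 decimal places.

P(L|A) = 0.62·0.059 + 0.38·0.227 = 0.03658 + 0.08626 = 0.12284
P(L|B) = 0.69·0.171 + 0.31·0.234 = 0.11799 + 0.07254 = 0.19053
P(L|C) = 0.59·0.019 + 0.41·0.074 = 0.01121 + 0.03034 = 0.04155
Then overall,
P(L) = 0.59·0.12284 + 0.07·0.19053 + 0.34·0.04155
      = 0.0724756 + 0.0133371 + 0.014127 = 0.0999397

0.0999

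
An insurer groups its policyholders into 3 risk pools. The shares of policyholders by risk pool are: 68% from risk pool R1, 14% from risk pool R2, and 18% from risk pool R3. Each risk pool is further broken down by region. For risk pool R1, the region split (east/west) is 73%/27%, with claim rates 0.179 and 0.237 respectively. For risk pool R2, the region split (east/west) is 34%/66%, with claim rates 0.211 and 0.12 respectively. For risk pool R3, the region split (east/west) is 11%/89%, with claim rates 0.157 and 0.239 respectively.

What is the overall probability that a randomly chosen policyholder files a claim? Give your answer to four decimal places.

P(C) ≈ 0.1949

P(C|R1) = 0.73·0.179 + 0.27·0.237 = 0.13067 + 0.06399 = 0.19466
P(C|R2) = 0.34·0.211 + 0.66·0.12 = 0.07174 + 0.0792 = 0.15094
P(C|R3) = 0.11·0.157 + 0.89·0.239 = 0.01727 + 0.21271 = 0.22998
Then overall,
P(C) = 0.68·0.19466 + 0.14·0.15094 + 0.18·0.22998
      = 0.1323688 + 0.0211316 + 0.0413964 = 0.1948968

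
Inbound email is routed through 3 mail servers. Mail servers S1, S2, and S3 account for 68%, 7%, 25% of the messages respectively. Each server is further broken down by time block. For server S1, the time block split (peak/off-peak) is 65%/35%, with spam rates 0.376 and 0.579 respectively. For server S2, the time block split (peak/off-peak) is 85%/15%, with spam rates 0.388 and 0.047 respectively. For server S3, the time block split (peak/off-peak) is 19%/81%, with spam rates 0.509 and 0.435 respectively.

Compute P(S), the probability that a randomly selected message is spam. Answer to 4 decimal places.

P(S|S1) = 0.65·0.376 + 0.35·0.579 = 0.2444 + 0.20265 = 0.44705
P(S|S2) = 0.85·0.388 + 0.15·0.047 = 0.3298 + 0.00705 = 0.33685
P(S|S3) = 0.19·0.509 + 0.81·0.435 = 0.09671 + 0.35235 = 0.44906
Then overall,
P(S) = 0.68·0.44705 + 0.07·0.33685 + 0.25·0.44906
      = 0.303994 + 0.0235795 + 0.112265 = 0.4398385

0.4398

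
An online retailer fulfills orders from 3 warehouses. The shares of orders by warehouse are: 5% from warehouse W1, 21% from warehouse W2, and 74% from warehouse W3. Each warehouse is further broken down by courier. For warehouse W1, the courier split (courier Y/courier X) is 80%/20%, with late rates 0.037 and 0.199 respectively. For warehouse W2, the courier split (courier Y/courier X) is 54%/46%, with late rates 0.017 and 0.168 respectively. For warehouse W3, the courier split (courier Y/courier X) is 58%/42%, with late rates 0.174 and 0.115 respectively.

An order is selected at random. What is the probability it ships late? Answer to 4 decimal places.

P(L|W1) = 0.8·0.037 + 0.2·0.199 = 0.0296 + 0.0398 = 0.0694
P(L|W2) = 0.54·0.017 + 0.46·0.168 = 0.00918 + 0.07728 = 0.08646
P(L|W3) = 0.58·0.174 + 0.42·0.115 = 0.10092 + 0.0483 = 0.14922
By total probability over the outer partition,
P(L) = 0.05·0.0694 + 0.21·0.08646 + 0.74·0.14922
      = 0.00347 + 0.0181566 + 0.1104228 = 0.1320494

P(L) ≈ 0.1320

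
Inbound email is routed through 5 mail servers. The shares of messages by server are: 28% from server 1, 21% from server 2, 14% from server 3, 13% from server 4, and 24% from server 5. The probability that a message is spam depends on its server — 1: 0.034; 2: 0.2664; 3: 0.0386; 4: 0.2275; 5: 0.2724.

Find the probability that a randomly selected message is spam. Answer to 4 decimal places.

Using total probability over the partition,
P(S) = P(S|1)·P(1) + P(S|2)·P(2) + P(S|3)·P(3) + P(S|4)·P(4) + P(S|5)·P(5)
      = 0.034·0.28 + 0.2664·0.21 + 0.0386·0.14 + 0.2275·0.13 + 0.2724·0.24
      = 0.00952 + 0.055944 + 0.005404 + 0.029575 + 0.065376 = 0.165819

P(S) ≈ 0.1658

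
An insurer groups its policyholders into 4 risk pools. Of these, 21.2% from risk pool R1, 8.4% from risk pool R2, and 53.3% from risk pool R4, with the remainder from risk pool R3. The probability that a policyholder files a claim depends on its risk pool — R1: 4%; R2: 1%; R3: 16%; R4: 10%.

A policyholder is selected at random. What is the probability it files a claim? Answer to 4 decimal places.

0.0900

P(R3) = 1 − (0.212 + 0.084 + 0.533) = 0.171.
Summing over the partition,
P(C) = P(C|R1)·P(R1) + P(C|R2)·P(R2) + P(C|R3)·P(R3) + P(C|R4)·P(R4)
      = 0.04·0.212 + 0.01·0.084 + 0.16·0.171 + 0.1·0.533
      = 0.00848 + 0.00084 + 0.02736 + 0.0533 = 0.08998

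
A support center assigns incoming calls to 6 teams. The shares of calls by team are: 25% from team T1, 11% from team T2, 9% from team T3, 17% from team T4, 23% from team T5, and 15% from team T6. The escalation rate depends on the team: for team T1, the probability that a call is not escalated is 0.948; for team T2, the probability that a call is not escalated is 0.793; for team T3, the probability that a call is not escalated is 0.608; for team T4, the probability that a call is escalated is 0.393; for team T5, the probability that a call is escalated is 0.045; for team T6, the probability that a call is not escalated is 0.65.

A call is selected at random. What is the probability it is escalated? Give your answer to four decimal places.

P(E) ≈ 0.2007

P(E|T1) = 1 − 0.948 = 0.052.
P(E|T2) = 1 − 0.793 = 0.207.
P(E|T3) = 1 − 0.608 = 0.392.
P(E|T6) = 1 − 0.65 = 0.35.
Using total probability over the partition,
P(E) = P(E|T1)·P(T1) + P(E|T2)·P(T2) + P(E|T3)·P(T3) + P(E|T4)·P(T4) + P(E|T5)·P(T5) + P(E|T6)·P(T6)
      = 0.052·0.25 + 0.207·0.11 + 0.392·0.09 + 0.393·0.17 + 0.045·0.23 + 0.35·0.15
      = 0.013 + 0.02277 + 0.03528 + 0.06681 + 0.01035 + 0.0525 = 0.20071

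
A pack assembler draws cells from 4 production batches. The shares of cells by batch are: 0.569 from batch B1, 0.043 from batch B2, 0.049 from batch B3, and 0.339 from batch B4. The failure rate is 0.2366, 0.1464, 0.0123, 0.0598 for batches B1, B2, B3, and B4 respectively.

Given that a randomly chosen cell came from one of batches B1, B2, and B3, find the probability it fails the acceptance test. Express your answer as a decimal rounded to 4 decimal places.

P(F|S) ≈ 0.2141

Let S = {B1, B2, B3}.
P(S) = 0.569 + 0.043 + 0.049 = 0.661.
P(F ∩ S) = 0.2366·0.569 + 0.1464·0.043 + 0.0123·0.049 = 0.1346254 + 0.0062952 + 0.0006027 = 0.1415233.
P(F | S) = 0.1415233 / 0.661 = 0.214105…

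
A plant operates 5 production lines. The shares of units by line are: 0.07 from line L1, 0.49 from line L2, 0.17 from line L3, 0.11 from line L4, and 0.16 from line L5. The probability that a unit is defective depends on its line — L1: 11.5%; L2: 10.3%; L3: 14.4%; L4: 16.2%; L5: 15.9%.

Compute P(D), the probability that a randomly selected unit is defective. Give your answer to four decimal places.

0.1263

By the law of total probability,
P(D) = P(D|L1)·P(L1) + P(D|L2)·P(L2) + P(D|L3)·P(L3) + P(D|L4)·P(L4) + P(D|L5)·P(L5)
      = 0.115·0.07 + 0.103·0.49 + 0.144·0.17 + 0.162·0.11 + 0.159·0.16
      = 0.00805 + 0.05047 + 0.02448 + 0.01782 + 0.02544 = 0.12626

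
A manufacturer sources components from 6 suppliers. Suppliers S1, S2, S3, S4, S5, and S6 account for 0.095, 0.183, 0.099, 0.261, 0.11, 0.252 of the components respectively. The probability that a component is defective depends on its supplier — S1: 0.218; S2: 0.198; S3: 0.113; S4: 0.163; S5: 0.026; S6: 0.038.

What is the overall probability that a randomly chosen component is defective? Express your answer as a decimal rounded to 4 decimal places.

Summing over the partition,
P(D) = P(D|S1)·P(S1) + P(D|S2)·P(S2) + P(D|S3)·P(S3) + P(D|S4)·P(S4) + P(D|S5)·P(S5) + P(D|S6)·P(S6)
      = 0.218·0.095 + 0.198·0.183 + 0.113·0.099 + 0.163·0.261 + 0.026·0.11 + 0.038·0.252
      = 0.02071 + 0.036234 + 0.011187 + 0.042543 + 0.00286 + 0.009576 = 0.12311

P(D) ≈ 0.1231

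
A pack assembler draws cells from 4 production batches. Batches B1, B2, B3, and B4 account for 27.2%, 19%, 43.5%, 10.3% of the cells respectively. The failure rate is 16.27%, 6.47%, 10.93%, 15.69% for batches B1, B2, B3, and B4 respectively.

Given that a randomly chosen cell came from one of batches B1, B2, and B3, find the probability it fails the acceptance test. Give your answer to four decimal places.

0.1160

Let S = {B1, B2, B3}.
P(S) = 0.272 + 0.19 + 0.435 = 0.897.
P(F ∩ S) = 0.1627·0.272 + 0.0647·0.19 + 0.1093·0.435 = 0.0442544 + 0.012293 + 0.0475455 = 0.1040929.
P(F | S) = 0.1040929 / 0.897 = 0.116046…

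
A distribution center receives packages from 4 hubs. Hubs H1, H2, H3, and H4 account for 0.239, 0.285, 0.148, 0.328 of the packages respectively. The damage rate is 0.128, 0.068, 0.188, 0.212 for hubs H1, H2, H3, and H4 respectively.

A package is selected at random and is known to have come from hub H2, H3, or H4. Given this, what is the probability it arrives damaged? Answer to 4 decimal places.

0.1534

Let S = {H2, H3, H4}.
P(S) = 0.285 + 0.148 + 0.328 = 0.761.
P(D ∩ S) = 0.068·0.285 + 0.188·0.148 + 0.212·0.328 = 0.01938 + 0.027824 + 0.069536 = 0.11674.
P(D | S) = 0.11674 / 0.761 = 0.153403…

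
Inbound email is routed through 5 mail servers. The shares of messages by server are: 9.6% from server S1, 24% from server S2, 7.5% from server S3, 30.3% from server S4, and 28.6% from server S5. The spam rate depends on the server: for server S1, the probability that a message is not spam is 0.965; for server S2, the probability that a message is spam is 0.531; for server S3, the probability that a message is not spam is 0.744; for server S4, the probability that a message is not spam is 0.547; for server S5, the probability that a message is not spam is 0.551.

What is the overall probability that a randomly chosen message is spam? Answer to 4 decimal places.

P(S|S1) = 1 − 0.965 = 0.035.
P(S|S3) = 1 − 0.744 = 0.256.
P(S|S4) = 1 − 0.547 = 0.453.
P(S|S5) = 1 − 0.551 = 0.449.
P(S) = P(S|S1)·P(S1) + P(S|S2)·P(S2) + P(S|S3)·P(S3) + P(S|S4)·P(S4) + P(S|S5)·P(S5)
      = 0.035·0.096 + 0.531·0.24 + 0.256·0.075 + 0.453·0.303 + 0.449·0.286
      = 0.00336 + 0.12744 + 0.0192 + 0.137259 + 0.128414 = 0.415673

0.4157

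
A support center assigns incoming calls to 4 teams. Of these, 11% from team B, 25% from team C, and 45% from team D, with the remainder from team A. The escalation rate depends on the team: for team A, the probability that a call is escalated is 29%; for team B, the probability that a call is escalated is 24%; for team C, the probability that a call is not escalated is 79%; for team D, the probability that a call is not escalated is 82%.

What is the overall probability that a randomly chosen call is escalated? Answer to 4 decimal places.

P(A) = 1 − (0.11 + 0.25 + 0.45) = 0.19.
P(E|C) = 1 − 0.79 = 0.21.
P(E|D) = 1 − 0.82 = 0.18.
P(E) = P(E|A)·P(A) + P(E|B)·P(B) + P(E|C)·P(C) + P(E|D)·P(D)
      = 0.29·0.19 + 0.24·0.11 + 0.21·0.25 + 0.18·0.45
      = 0.0551 + 0.0264 + 0.0525 + 0.081 = 0.215

P(E) ≈ 0.2150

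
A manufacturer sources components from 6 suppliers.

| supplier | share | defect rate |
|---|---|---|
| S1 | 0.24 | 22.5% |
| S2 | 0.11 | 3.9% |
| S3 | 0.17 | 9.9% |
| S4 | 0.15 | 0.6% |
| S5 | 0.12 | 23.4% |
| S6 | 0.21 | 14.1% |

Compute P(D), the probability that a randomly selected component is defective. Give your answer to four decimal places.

Using total probability over the partition,
P(D) = P(D|S1)·P(S1) + P(D|S2)·P(S2) + P(D|S3)·P(S3) + P(D|S4)·P(S4) + P(D|S5)·P(S5) + P(D|S6)·P(S6)
      = 0.225·0.24 + 0.039·0.11 + 0.099·0.17 + 0.006·0.15 + 0.234·0.12 + 0.141·0.21
      = 0.054 + 0.00429 + 0.01683 + 0.0009 + 0.02808 + 0.02961 = 0.13371

P(D) ≈ 0.1337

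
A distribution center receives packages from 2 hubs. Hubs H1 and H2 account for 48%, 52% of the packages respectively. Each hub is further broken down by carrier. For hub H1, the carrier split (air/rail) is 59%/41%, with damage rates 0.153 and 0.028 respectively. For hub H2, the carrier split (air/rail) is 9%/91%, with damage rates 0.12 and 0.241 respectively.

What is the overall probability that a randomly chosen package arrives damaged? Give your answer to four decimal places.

P(D) ≈ 0.1685

P(D|H1) = 0.59·0.153 + 0.41·0.028 = 0.09027 + 0.01148 = 0.10175
P(D|H2) = 0.09·0.12 + 0.91·0.241 = 0.0108 + 0.21931 = 0.23011
By total probability over the outer partition,
P(D) = 0.48·0.10175 + 0.52·0.23011
      = 0.04884 + 0.1196572 = 0.1684972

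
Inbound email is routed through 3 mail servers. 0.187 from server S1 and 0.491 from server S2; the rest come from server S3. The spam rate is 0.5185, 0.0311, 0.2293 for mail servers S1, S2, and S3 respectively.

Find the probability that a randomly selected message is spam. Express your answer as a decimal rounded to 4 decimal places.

P(S) ≈ 0.1861

P(S3) = 1 − (0.187 + 0.491) = 0.322.
Summing over the partition,
P(S) = P(S|S1)·P(S1) + P(S|S2)·P(S2) + P(S|S3)·P(S3)
      = 0.5185·0.187 + 0.0311·0.491 + 0.2293·0.322
      = 0.0969595 + 0.0152701 + 0.0738346 = 0.1860642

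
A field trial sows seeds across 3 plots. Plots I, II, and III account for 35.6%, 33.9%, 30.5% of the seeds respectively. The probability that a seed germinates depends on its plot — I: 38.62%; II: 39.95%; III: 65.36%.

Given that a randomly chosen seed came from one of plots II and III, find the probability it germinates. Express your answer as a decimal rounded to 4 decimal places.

Let S = {II, III}.
P(S) = 0.339 + 0.305 = 0.644.
P(G ∩ S) = 0.3995·0.339 + 0.6536·0.305 = 0.1354305 + 0.199348 = 0.3347785.
P(G | S) = 0.3347785 / 0.644 = 0.519842…

0.5198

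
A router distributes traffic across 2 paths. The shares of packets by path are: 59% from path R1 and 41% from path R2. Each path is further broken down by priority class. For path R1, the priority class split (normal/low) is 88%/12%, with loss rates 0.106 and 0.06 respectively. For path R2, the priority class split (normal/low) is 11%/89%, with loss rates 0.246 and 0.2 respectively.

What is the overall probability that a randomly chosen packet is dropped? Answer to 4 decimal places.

0.1434

P(L|R1) = 0.88·0.106 + 0.12·0.06 = 0.09328 + 0.0072 = 0.10048
P(L|R2) = 0.11·0.246 + 0.89·0.2 = 0.02706 + 0.178 = 0.20506
By total probability over the outer partition,
P(L) = 0.59·0.10048 + 0.41·0.20506
      = 0.0592832 + 0.0840746 = 0.1433578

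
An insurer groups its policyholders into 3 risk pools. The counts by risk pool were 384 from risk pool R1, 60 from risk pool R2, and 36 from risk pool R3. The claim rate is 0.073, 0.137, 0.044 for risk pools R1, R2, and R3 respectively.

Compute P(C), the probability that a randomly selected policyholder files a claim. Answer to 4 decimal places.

P(C) ≈ 0.0788

Total: 384 + 60 + 36 = 480.
P(R1) = 384/480 = 0.8. P(R2) = 60/480 = 0.125. P(R3) = 36/480 = 0.075.
P(C) = P(C|R1)·P(R1) + P(C|R2)·P(R2) + P(C|R3)·P(R3)
      = 0.073·0.8 + 0.137·0.125 + 0.044·0.075
      = 0.0584 + 0.017125 + 0.0033 = 0.078825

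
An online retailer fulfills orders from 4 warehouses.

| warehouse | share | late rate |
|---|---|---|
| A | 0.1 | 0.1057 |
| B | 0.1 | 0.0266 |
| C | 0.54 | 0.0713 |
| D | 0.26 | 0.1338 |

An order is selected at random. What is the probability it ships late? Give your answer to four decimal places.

P(L) ≈ 0.0865

P(L) = P(L|A)·P(A) + P(L|B)·P(B) + P(L|C)·P(C) + P(L|D)·P(D)
      = 0.1057·0.1 + 0.0266·0.1 + 0.0713·0.54 + 0.1338·0.26
      = 0.01057 + 0.00266 + 0.038502 + 0.034788 = 0.08652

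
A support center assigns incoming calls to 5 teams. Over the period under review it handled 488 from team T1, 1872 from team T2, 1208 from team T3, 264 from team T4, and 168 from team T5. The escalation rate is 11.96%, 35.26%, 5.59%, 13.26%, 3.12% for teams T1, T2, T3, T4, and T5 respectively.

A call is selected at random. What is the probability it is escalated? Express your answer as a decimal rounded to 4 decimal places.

Total: 488 + 1872 + 1208 + 264 + 168 = 4000.
P(T1) = 488/4000 = 0.122. P(T2) = 1872/4000 = 0.468. P(T3) = 1208/4000 = 0.302. P(T4) = 264/4000 = 0.066. P(T5) = 168/4000 = 0.042.
P(E) = P(E|T1)·P(T1) + P(E|T2)·P(T2) + P(E|T3)·P(T3) + P(E|T4)·P(T4) + P(E|T5)·P(T5)
      = 0.1196·0.122 + 0.3526·0.468 + 0.0559·0.302 + 0.1326·0.066 + 0.0312·0.042
      = 0.0145912 + 0.1650168 + 0.0168818 + 0.0087516 + 0.0013104 = 0.2065518

P(E) ≈ 0.2066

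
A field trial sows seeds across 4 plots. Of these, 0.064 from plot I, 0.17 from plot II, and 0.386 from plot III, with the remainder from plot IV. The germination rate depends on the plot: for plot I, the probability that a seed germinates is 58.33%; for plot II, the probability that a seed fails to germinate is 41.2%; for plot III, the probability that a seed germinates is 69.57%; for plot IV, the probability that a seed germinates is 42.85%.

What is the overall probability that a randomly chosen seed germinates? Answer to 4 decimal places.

P(IV) = 1 − (0.064 + 0.17 + 0.386) = 0.38.
P(G|II) = 1 − 0.412 = 0.588.
Using total probability over the partition,
P(G) = P(G|I)·P(I) + P(G|II)·P(II) + P(G|III)·P(III) + P(G|IV)·P(IV)
      = 0.5833·0.064 + 0.588·0.17 + 0.6957·0.386 + 0.4285·0.38
      = 0.0373312 + 0.09996 + 0.2685402 + 0.16283 = 0.5686614

0.5687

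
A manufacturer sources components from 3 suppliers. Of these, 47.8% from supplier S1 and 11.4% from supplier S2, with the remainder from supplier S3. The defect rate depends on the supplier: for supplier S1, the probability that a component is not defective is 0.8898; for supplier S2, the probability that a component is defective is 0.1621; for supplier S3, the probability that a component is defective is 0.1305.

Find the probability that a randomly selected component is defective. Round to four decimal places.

P(S3) = 1 − (0.478 + 0.114) = 0.408.
P(D|S1) = 1 − 0.8898 = 0.1102.
Summing over the partition,
P(D) = P(D|S1)·P(S1) + P(D|S2)·P(S2) + P(D|S3)·P(S3)
      = 0.1102·0.478 + 0.1621·0.114 + 0.1305·0.408
      = 0.0526756 + 0.0184794 + 0.053244 = 0.124399

P(D) ≈ 0.1244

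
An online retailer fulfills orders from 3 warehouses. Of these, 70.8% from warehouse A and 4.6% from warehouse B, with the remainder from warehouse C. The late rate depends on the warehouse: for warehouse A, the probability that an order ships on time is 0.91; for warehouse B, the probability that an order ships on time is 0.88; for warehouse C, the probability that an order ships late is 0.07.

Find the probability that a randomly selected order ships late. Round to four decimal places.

P(C) = 1 − (0.708 + 0.046) = 0.246.
P(L|A) = 1 − 0.91 = 0.09.
P(L|B) = 1 − 0.88 = 0.12.
P(L) = P(L|A)·P(A) + P(L|B)·P(B) + P(L|C)·P(C)
      = 0.09·0.708 + 0.12·0.046 + 0.07·0.246
      = 0.06372 + 0.00552 + 0.01722 = 0.08646

0.0865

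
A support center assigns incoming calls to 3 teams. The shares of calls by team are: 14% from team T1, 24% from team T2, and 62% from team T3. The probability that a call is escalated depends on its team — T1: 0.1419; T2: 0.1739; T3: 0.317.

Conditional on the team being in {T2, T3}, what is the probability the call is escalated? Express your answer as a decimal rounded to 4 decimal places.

Let S = {T2, T3}.
P(S) = 0.24 + 0.62 = 0.86.
P(E ∩ S) = 0.1739·0.24 + 0.317·0.62 = 0.041736 + 0.19654 = 0.238276.
P(E | S) = 0.238276 / 0.86 = 0.277065…

P(E|S) ≈ 0.2771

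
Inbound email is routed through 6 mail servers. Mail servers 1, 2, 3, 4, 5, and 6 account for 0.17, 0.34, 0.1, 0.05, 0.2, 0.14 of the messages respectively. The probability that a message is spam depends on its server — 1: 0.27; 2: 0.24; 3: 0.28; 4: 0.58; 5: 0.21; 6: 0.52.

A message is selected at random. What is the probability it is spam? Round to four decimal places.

0.2993

By the law of total probability,
P(S) = P(S|1)·P(1) + P(S|2)·P(2) + P(S|3)·P(3) + P(S|4)·P(4) + P(S|5)·P(5) + P(S|6)·P(6)
      = 0.27·0.17 + 0.24·0.34 + 0.28·0.1 + 0.58·0.05 + 0.21·0.2 + 0.52·0.14
      = 0.0459 + 0.0816 + 0.028 + 0.029 + 0.042 + 0.0728 = 0.2993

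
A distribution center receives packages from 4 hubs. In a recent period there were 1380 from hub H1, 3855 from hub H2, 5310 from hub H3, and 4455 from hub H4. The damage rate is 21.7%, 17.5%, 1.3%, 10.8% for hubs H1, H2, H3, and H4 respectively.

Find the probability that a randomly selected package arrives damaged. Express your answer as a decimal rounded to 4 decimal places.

Total: 1380 + 3855 + 5310 + 4455 = 15000.
P(H1) = 1380/15000 = 0.092. P(H2) = 3855/15000 = 0.257. P(H3) = 5310/15000 = 0.354. P(H4) = 4455/15000 = 0.297.
P(D) = P(D|H1)·P(H1) + P(D|H2)·P(H2) + P(D|H3)·P(H3) + P(D|H4)·P(H4)
      = 0.217·0.092 + 0.175·0.257 + 0.013·0.354 + 0.108·0.297
      = 0.019964 + 0.044975 + 0.004602 + 0.032076 = 0.101617

P(D) ≈ 0.1016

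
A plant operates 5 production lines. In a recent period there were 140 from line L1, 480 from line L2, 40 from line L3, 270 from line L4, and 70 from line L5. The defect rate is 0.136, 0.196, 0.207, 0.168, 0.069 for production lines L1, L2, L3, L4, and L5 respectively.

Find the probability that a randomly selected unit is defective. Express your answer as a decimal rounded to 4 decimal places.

Total: 140 + 480 + 40 + 270 + 70 = 1000.
P(L1) = 140/1000 = 0.14. P(L2) = 480/1000 = 0.48. P(L3) = 40/1000 = 0.04. P(L4) = 270/1000 = 0.27. P(L5) = 70/1000 = 0.07.
Using total probability over the partition,
P(D) = P(D|L1)·P(L1) + P(D|L2)·P(L2) + P(D|L3)·P(L3) + P(D|L4)·P(L4) + P(D|L5)·P(L5)
      = 0.136·0.14 + 0.196·0.48 + 0.207·0.04 + 0.168·0.27 + 0.069·0.07
      = 0.01904 + 0.09408 + 0.00828 + 0.04536 + 0.00483 = 0.17159

P(D) ≈ 0.1716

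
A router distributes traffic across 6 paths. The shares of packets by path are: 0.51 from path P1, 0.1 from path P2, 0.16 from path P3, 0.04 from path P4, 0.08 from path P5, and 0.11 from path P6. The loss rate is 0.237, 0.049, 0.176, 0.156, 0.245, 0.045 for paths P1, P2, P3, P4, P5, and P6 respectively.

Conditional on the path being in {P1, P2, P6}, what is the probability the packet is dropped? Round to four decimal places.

0.1816

Let S = {P1, P2, P6}.
P(S) = 0.51 + 0.1 + 0.11 = 0.72.
P(L ∩ S) = 0.237·0.51 + 0.049·0.1 + 0.045·0.11 = 0.12087 + 0.0049 + 0.00495 = 0.13072.
P(L | S) = 0.13072 / 0.72 = 0.181556…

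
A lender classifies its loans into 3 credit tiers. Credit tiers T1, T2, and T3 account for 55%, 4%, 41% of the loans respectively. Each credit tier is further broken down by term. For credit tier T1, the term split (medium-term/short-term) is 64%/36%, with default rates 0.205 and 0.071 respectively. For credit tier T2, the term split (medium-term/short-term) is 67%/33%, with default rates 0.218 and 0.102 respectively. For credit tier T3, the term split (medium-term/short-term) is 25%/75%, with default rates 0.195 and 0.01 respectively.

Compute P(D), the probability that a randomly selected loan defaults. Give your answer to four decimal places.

P(D|T1) = 0.64·0.205 + 0.36·0.071 = 0.1312 + 0.02556 = 0.15676
P(D|T2) = 0.67·0.218 + 0.33·0.102 = 0.14606 + 0.03366 = 0.17972
P(D|T3) = 0.25·0.195 + 0.75·0.01 = 0.04875 + 0.0075 = 0.05625
By total probability over the outer partition,
P(D) = 0.55·0.15676 + 0.04·0.17972 + 0.41·0.05625
      = 0.086218 + 0.0071888 + 0.0230625 = 0.1164693

P(D) ≈ 0.1165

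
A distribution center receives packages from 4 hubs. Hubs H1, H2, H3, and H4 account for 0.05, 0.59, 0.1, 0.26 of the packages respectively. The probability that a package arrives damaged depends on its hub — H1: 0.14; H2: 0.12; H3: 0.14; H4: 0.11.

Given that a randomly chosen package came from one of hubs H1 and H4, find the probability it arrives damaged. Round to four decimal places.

0.1148

Let S = {H1, H4}.
P(S) = 0.05 + 0.26 = 0.31.
P(D ∩ S) = 0.14·0.05 + 0.11·0.26 = 0.007 + 0.0286 = 0.0356.
P(D | S) = 0.0356 / 0.31 = 0.114839…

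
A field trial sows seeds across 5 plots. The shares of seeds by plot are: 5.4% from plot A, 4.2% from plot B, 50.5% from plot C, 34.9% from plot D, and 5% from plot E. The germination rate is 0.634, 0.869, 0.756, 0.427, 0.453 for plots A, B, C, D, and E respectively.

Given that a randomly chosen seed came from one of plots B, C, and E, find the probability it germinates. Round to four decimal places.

0.7386

Let S = {B, C, E}.
P(S) = 0.042 + 0.505 + 0.05 = 0.597.
P(G ∩ S) = 0.869·0.042 + 0.756·0.505 + 0.453·0.05 = 0.036498 + 0.38178 + 0.02265 = 0.440928.
P(G | S) = 0.440928 / 0.597 = 0.738573…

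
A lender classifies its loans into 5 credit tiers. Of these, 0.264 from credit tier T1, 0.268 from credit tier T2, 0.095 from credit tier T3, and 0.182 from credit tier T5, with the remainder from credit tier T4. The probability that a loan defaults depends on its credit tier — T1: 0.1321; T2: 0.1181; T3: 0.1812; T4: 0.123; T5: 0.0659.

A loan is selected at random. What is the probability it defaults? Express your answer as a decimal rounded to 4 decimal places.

0.1192

P(T4) = 1 − (0.264 + 0.268 + 0.095 + 0.182) = 0.191.
P(D) = P(D|T1)·P(T1) + P(D|T2)·P(T2) + P(D|T3)·P(T3) + P(D|T4)·P(T4) + P(D|T5)·P(T5)
      = 0.1321·0.264 + 0.1181·0.268 + 0.1812·0.095 + 0.123·0.191 + 0.0659·0.182
      = 0.0348744 + 0.0316508 + 0.017214 + 0.023493 + 0.0119938 = 0.119226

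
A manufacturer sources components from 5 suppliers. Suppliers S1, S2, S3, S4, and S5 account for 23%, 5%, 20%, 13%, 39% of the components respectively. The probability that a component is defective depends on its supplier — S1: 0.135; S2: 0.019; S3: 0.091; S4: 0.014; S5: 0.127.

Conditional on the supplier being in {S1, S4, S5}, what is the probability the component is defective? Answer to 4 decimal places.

Let S = {S1, S4, S5}.
P(S) = 0.23 + 0.13 + 0.39 = 0.75.
P(D ∩ S) = 0.135·0.23 + 0.014·0.13 + 0.127·0.39 = 0.03105 + 0.00182 + 0.04953 = 0.0824.
P(D | S) = 0.0824 / 0.75 = 0.109867…

0.1099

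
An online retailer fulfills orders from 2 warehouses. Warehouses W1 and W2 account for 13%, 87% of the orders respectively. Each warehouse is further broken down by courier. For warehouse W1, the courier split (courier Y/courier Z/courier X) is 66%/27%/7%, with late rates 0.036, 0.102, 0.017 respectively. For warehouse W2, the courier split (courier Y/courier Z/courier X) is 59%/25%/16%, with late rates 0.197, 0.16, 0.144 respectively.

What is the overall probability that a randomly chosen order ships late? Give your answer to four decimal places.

P(L) ≈ 0.1628

P(L|W1) = 0.66·0.036 + 0.27·0.102 + 0.07·0.017 = 0.02376 + 0.02754 + 0.00119 = 0.05249
P(L|W2) = 0.59·0.197 + 0.25·0.16 + 0.16·0.144 = 0.11623 + 0.04 + 0.02304 = 0.17927
By total probability over the outer partition,
P(L) = 0.13·0.05249 + 0.87·0.17927
      = 0.0068237 + 0.1559649 = 0.1627886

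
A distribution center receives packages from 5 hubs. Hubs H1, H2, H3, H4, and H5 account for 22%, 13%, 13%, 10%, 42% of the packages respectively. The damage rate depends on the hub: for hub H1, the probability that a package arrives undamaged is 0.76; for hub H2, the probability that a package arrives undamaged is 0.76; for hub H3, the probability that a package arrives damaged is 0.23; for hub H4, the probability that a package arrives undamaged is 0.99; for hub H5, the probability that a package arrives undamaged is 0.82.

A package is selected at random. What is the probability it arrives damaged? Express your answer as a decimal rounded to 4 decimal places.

P(D|H1) = 1 − 0.76 = 0.24.
P(D|H2) = 1 − 0.76 = 0.24.
P(D|H4) = 1 − 0.99 = 0.01.
P(D|H5) = 1 − 0.82 = 0.18.
P(D) = P(D|H1)·P(H1) + P(D|H2)·P(H2) + P(D|H3)·P(H3) + P(D|H4)·P(H4) + P(D|H5)·P(H5)
      = 0.24·0.22 + 0.24·0.13 + 0.23·0.13 + 0.01·0.1 + 0.18·0.42
      = 0.0528 + 0.0312 + 0.0299 + 0.001 + 0.0756 = 0.1905

P(D) ≈ 0.1905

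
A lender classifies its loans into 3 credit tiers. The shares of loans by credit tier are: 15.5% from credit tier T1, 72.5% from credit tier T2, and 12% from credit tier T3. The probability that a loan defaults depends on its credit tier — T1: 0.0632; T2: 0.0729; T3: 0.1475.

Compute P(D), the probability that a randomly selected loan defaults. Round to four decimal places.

P(D) = P(D|T1)·P(T1) + P(D|T2)·P(T2) + P(D|T3)·P(T3)
      = 0.0632·0.155 + 0.0729·0.725 + 0.1475·0.12
      = 0.009796 + 0.0528525 + 0.0177 = 0.0803485

P(D) ≈ 0.0803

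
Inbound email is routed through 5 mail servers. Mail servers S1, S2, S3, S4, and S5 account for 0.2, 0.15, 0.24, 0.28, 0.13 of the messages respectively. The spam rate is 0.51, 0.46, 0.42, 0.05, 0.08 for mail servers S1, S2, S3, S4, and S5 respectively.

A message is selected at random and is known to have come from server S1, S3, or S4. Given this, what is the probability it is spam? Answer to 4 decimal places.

0.3011

Let J = {S1, S3, S4}.
P(J) = 0.2 + 0.24 + 0.28 = 0.72.
P(S ∩ J) = 0.51·0.2 + 0.42·0.24 + 0.05·0.28 = 0.102 + 0.1008 + 0.014 = 0.2168.
P(S | J) = 0.2168 / 0.72 = 0.301111…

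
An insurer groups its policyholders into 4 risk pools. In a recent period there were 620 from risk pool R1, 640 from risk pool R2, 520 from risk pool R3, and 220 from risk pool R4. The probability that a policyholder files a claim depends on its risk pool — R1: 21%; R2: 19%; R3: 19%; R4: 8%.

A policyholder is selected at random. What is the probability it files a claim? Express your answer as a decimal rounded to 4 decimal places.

Total: 620 + 640 + 520 + 220 = 2000.
P(R1) = 620/2000 = 0.31. P(R2) = 640/2000 = 0.32. P(R3) = 520/2000 = 0.26. P(R4) = 220/2000 = 0.11.
By the law of total probability,
P(C) = P(C|R1)·P(R1) + P(C|R2)·P(R2) + P(C|R3)·P(R3) + P(C|R4)·P(R4)
      = 0.21·0.31 + 0.19·0.32 + 0.19·0.26 + 0.08·0.11
      = 0.0651 + 0.0608 + 0.0494 + 0.0088 = 0.1841

P(C) ≈ 0.1841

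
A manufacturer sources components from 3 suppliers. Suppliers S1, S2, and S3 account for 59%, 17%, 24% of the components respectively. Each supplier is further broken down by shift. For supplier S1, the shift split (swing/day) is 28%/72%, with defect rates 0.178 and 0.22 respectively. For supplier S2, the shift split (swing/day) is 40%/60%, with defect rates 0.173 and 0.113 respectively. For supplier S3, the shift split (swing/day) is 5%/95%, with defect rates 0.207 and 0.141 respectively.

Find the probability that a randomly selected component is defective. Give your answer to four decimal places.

0.1808

P(D|S1) = 0.28·0.178 + 0.72·0.22 = 0.04984 + 0.1584 = 0.20824
P(D|S2) = 0.4·0.173 + 0.6·0.113 = 0.0692 + 0.0678 = 0.137
P(D|S3) = 0.05·0.207 + 0.95·0.141 = 0.01035 + 0.13395 = 0.1443
By total probability over the outer partition,
P(D) = 0.59·0.20824 + 0.17·0.137 + 0.24·0.1443
      = 0.1228616 + 0.02329 + 0.034632 = 0.1807836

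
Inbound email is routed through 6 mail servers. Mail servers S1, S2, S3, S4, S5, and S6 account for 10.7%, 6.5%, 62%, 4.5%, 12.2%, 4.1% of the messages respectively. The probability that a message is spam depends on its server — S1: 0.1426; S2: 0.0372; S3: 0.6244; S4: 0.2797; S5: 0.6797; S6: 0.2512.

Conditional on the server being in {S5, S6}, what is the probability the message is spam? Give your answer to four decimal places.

Let J = {S5, S6}.
P(J) = 0.122 + 0.041 = 0.163.
P(S ∩ J) = 0.6797·0.122 + 0.2512·0.041 = 0.0829234 + 0.0102992 = 0.0932226.
P(S | J) = 0.0932226 / 0.163 = 0.571918…

P(S|J) ≈ 0.5719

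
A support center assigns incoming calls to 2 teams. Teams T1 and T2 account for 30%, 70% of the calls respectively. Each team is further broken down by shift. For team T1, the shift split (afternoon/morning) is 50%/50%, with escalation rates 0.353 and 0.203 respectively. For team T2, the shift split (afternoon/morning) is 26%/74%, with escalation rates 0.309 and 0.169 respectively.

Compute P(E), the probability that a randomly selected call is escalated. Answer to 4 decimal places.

P(E|T1) = 0.5·0.353 + 0.5·0.203 = 0.1765 + 0.1015 = 0.278
P(E|T2) = 0.26·0.309 + 0.74·0.169 = 0.08034 + 0.12506 = 0.2054
Then overall,
P(E) = 0.3·0.278 + 0.7·0.2054
      = 0.0834 + 0.14378 = 0.22718

P(E) ≈ 0.2272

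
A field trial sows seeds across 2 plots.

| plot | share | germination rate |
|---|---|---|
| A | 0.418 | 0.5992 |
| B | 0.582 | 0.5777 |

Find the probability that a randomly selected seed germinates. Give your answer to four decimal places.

Using total probability over the partition,
P(G) = P(G|A)·P(A) + P(G|B)·P(B)
      = 0.5992·0.418 + 0.5777·0.582
      = 0.2504656 + 0.3362214 = 0.586687

P(G) ≈ 0.5867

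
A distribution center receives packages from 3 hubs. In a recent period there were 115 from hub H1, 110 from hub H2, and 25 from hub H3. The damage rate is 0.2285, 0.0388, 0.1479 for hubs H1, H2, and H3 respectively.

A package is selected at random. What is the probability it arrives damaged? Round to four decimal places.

0.1370

Total: 115 + 110 + 25 = 250.
P(H1) = 115/250 = 0.46. P(H2) = 110/250 = 0.44. P(H3) = 25/250 = 0.1.
P(D) = P(D|H1)·P(H1) + P(D|H2)·P(H2) + P(D|H3)·P(H3)
      = 0.2285·0.46 + 0.0388·0.44 + 0.1479·0.1
      = 0.10511 + 0.017072 + 0.01479 = 0.136972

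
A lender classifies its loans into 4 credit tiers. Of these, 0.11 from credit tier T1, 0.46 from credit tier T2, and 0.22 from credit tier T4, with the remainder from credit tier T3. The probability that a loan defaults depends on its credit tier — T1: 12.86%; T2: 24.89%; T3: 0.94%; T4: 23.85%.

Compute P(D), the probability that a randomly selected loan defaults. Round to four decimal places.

P(T3) = 1 − (0.11 + 0.46 + 0.22) = 0.21.
P(D) = P(D|T1)·P(T1) + P(D|T2)·P(T2) + P(D|T3)·P(T3) + P(D|T4)·P(T4)
      = 0.1286·0.11 + 0.2489·0.46 + 0.0094·0.21 + 0.2385·0.22
      = 0.014146 + 0.114494 + 0.001974 + 0.05247 = 0.183084

0.1831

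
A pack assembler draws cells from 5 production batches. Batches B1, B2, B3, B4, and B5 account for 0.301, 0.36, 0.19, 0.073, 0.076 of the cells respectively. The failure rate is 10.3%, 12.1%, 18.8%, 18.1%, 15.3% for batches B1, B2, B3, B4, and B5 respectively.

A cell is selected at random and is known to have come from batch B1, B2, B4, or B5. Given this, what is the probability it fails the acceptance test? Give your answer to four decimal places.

Let S = {B1, B2, B4, B5}.
P(S) = 0.301 + 0.36 + 0.073 + 0.076 = 0.81.
P(F ∩ S) = 0.103·0.301 + 0.121·0.36 + 0.181·0.073 + 0.153·0.076 = 0.031003 + 0.04356 + 0.013213 + 0.011628 = 0.099404.
P(F | S) = 0.099404 / 0.81 = 0.122721…

0.1227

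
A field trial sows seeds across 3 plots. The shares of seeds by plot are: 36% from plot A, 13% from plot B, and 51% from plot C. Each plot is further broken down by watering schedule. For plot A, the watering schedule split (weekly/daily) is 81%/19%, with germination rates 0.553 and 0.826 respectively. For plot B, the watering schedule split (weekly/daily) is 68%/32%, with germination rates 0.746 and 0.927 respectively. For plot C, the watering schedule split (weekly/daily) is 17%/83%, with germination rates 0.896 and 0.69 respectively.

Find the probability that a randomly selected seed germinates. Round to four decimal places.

P(G) ≈ 0.6920

P(G|A) = 0.81·0.553 + 0.19·0.826 = 0.44793 + 0.15694 = 0.60487
P(G|B) = 0.68·0.746 + 0.32·0.927 = 0.50728 + 0.29664 = 0.80392
P(G|C) = 0.17·0.896 + 0.83·0.69 = 0.15232 + 0.5727 = 0.72502
Then overall,
P(G) = 0.36·0.60487 + 0.13·0.80392 + 0.51·0.72502
      = 0.2177532 + 0.1045096 + 0.3697602 = 0.692023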